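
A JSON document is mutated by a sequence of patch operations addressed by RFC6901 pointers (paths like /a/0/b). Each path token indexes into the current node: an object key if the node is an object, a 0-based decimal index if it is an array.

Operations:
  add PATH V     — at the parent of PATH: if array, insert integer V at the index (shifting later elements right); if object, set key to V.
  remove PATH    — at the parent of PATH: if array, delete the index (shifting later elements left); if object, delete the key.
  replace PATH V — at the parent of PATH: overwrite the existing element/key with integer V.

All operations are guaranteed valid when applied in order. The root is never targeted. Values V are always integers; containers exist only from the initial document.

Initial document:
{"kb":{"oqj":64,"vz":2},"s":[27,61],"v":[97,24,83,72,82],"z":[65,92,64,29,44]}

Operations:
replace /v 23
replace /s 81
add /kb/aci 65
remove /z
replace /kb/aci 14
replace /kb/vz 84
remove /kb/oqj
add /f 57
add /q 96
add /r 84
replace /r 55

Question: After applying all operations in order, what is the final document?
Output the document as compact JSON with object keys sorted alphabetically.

After op 1 (replace /v 23): {"kb":{"oqj":64,"vz":2},"s":[27,61],"v":23,"z":[65,92,64,29,44]}
After op 2 (replace /s 81): {"kb":{"oqj":64,"vz":2},"s":81,"v":23,"z":[65,92,64,29,44]}
After op 3 (add /kb/aci 65): {"kb":{"aci":65,"oqj":64,"vz":2},"s":81,"v":23,"z":[65,92,64,29,44]}
After op 4 (remove /z): {"kb":{"aci":65,"oqj":64,"vz":2},"s":81,"v":23}
After op 5 (replace /kb/aci 14): {"kb":{"aci":14,"oqj":64,"vz":2},"s":81,"v":23}
After op 6 (replace /kb/vz 84): {"kb":{"aci":14,"oqj":64,"vz":84},"s":81,"v":23}
After op 7 (remove /kb/oqj): {"kb":{"aci":14,"vz":84},"s":81,"v":23}
After op 8 (add /f 57): {"f":57,"kb":{"aci":14,"vz":84},"s":81,"v":23}
After op 9 (add /q 96): {"f":57,"kb":{"aci":14,"vz":84},"q":96,"s":81,"v":23}
After op 10 (add /r 84): {"f":57,"kb":{"aci":14,"vz":84},"q":96,"r":84,"s":81,"v":23}
After op 11 (replace /r 55): {"f":57,"kb":{"aci":14,"vz":84},"q":96,"r":55,"s":81,"v":23}

Answer: {"f":57,"kb":{"aci":14,"vz":84},"q":96,"r":55,"s":81,"v":23}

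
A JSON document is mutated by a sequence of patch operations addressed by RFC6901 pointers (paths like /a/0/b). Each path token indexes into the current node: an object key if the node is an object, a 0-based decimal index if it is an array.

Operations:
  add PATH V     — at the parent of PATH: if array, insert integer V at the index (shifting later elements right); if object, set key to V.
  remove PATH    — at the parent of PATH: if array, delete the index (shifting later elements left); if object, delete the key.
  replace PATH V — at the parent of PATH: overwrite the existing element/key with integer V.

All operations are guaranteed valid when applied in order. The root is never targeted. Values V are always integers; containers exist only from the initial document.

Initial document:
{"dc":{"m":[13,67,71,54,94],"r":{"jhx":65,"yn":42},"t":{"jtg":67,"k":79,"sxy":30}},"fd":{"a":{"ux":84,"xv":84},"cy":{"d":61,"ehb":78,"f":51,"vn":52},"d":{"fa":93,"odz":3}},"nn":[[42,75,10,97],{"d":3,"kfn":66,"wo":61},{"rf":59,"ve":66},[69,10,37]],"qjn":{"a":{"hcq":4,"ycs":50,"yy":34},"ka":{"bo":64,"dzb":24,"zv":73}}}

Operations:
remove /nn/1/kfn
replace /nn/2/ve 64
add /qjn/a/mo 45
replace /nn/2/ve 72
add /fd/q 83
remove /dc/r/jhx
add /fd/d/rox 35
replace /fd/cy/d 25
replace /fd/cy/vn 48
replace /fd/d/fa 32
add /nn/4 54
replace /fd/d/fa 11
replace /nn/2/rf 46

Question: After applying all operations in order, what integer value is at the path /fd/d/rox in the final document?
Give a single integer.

After op 1 (remove /nn/1/kfn): {"dc":{"m":[13,67,71,54,94],"r":{"jhx":65,"yn":42},"t":{"jtg":67,"k":79,"sxy":30}},"fd":{"a":{"ux":84,"xv":84},"cy":{"d":61,"ehb":78,"f":51,"vn":52},"d":{"fa":93,"odz":3}},"nn":[[42,75,10,97],{"d":3,"wo":61},{"rf":59,"ve":66},[69,10,37]],"qjn":{"a":{"hcq":4,"ycs":50,"yy":34},"ka":{"bo":64,"dzb":24,"zv":73}}}
After op 2 (replace /nn/2/ve 64): {"dc":{"m":[13,67,71,54,94],"r":{"jhx":65,"yn":42},"t":{"jtg":67,"k":79,"sxy":30}},"fd":{"a":{"ux":84,"xv":84},"cy":{"d":61,"ehb":78,"f":51,"vn":52},"d":{"fa":93,"odz":3}},"nn":[[42,75,10,97],{"d":3,"wo":61},{"rf":59,"ve":64},[69,10,37]],"qjn":{"a":{"hcq":4,"ycs":50,"yy":34},"ka":{"bo":64,"dzb":24,"zv":73}}}
After op 3 (add /qjn/a/mo 45): {"dc":{"m":[13,67,71,54,94],"r":{"jhx":65,"yn":42},"t":{"jtg":67,"k":79,"sxy":30}},"fd":{"a":{"ux":84,"xv":84},"cy":{"d":61,"ehb":78,"f":51,"vn":52},"d":{"fa":93,"odz":3}},"nn":[[42,75,10,97],{"d":3,"wo":61},{"rf":59,"ve":64},[69,10,37]],"qjn":{"a":{"hcq":4,"mo":45,"ycs":50,"yy":34},"ka":{"bo":64,"dzb":24,"zv":73}}}
After op 4 (replace /nn/2/ve 72): {"dc":{"m":[13,67,71,54,94],"r":{"jhx":65,"yn":42},"t":{"jtg":67,"k":79,"sxy":30}},"fd":{"a":{"ux":84,"xv":84},"cy":{"d":61,"ehb":78,"f":51,"vn":52},"d":{"fa":93,"odz":3}},"nn":[[42,75,10,97],{"d":3,"wo":61},{"rf":59,"ve":72},[69,10,37]],"qjn":{"a":{"hcq":4,"mo":45,"ycs":50,"yy":34},"ka":{"bo":64,"dzb":24,"zv":73}}}
After op 5 (add /fd/q 83): {"dc":{"m":[13,67,71,54,94],"r":{"jhx":65,"yn":42},"t":{"jtg":67,"k":79,"sxy":30}},"fd":{"a":{"ux":84,"xv":84},"cy":{"d":61,"ehb":78,"f":51,"vn":52},"d":{"fa":93,"odz":3},"q":83},"nn":[[42,75,10,97],{"d":3,"wo":61},{"rf":59,"ve":72},[69,10,37]],"qjn":{"a":{"hcq":4,"mo":45,"ycs":50,"yy":34},"ka":{"bo":64,"dzb":24,"zv":73}}}
After op 6 (remove /dc/r/jhx): {"dc":{"m":[13,67,71,54,94],"r":{"yn":42},"t":{"jtg":67,"k":79,"sxy":30}},"fd":{"a":{"ux":84,"xv":84},"cy":{"d":61,"ehb":78,"f":51,"vn":52},"d":{"fa":93,"odz":3},"q":83},"nn":[[42,75,10,97],{"d":3,"wo":61},{"rf":59,"ve":72},[69,10,37]],"qjn":{"a":{"hcq":4,"mo":45,"ycs":50,"yy":34},"ka":{"bo":64,"dzb":24,"zv":73}}}
After op 7 (add /fd/d/rox 35): {"dc":{"m":[13,67,71,54,94],"r":{"yn":42},"t":{"jtg":67,"k":79,"sxy":30}},"fd":{"a":{"ux":84,"xv":84},"cy":{"d":61,"ehb":78,"f":51,"vn":52},"d":{"fa":93,"odz":3,"rox":35},"q":83},"nn":[[42,75,10,97],{"d":3,"wo":61},{"rf":59,"ve":72},[69,10,37]],"qjn":{"a":{"hcq":4,"mo":45,"ycs":50,"yy":34},"ka":{"bo":64,"dzb":24,"zv":73}}}
After op 8 (replace /fd/cy/d 25): {"dc":{"m":[13,67,71,54,94],"r":{"yn":42},"t":{"jtg":67,"k":79,"sxy":30}},"fd":{"a":{"ux":84,"xv":84},"cy":{"d":25,"ehb":78,"f":51,"vn":52},"d":{"fa":93,"odz":3,"rox":35},"q":83},"nn":[[42,75,10,97],{"d":3,"wo":61},{"rf":59,"ve":72},[69,10,37]],"qjn":{"a":{"hcq":4,"mo":45,"ycs":50,"yy":34},"ka":{"bo":64,"dzb":24,"zv":73}}}
After op 9 (replace /fd/cy/vn 48): {"dc":{"m":[13,67,71,54,94],"r":{"yn":42},"t":{"jtg":67,"k":79,"sxy":30}},"fd":{"a":{"ux":84,"xv":84},"cy":{"d":25,"ehb":78,"f":51,"vn":48},"d":{"fa":93,"odz":3,"rox":35},"q":83},"nn":[[42,75,10,97],{"d":3,"wo":61},{"rf":59,"ve":72},[69,10,37]],"qjn":{"a":{"hcq":4,"mo":45,"ycs":50,"yy":34},"ka":{"bo":64,"dzb":24,"zv":73}}}
After op 10 (replace /fd/d/fa 32): {"dc":{"m":[13,67,71,54,94],"r":{"yn":42},"t":{"jtg":67,"k":79,"sxy":30}},"fd":{"a":{"ux":84,"xv":84},"cy":{"d":25,"ehb":78,"f":51,"vn":48},"d":{"fa":32,"odz":3,"rox":35},"q":83},"nn":[[42,75,10,97],{"d":3,"wo":61},{"rf":59,"ve":72},[69,10,37]],"qjn":{"a":{"hcq":4,"mo":45,"ycs":50,"yy":34},"ka":{"bo":64,"dzb":24,"zv":73}}}
After op 11 (add /nn/4 54): {"dc":{"m":[13,67,71,54,94],"r":{"yn":42},"t":{"jtg":67,"k":79,"sxy":30}},"fd":{"a":{"ux":84,"xv":84},"cy":{"d":25,"ehb":78,"f":51,"vn":48},"d":{"fa":32,"odz":3,"rox":35},"q":83},"nn":[[42,75,10,97],{"d":3,"wo":61},{"rf":59,"ve":72},[69,10,37],54],"qjn":{"a":{"hcq":4,"mo":45,"ycs":50,"yy":34},"ka":{"bo":64,"dzb":24,"zv":73}}}
After op 12 (replace /fd/d/fa 11): {"dc":{"m":[13,67,71,54,94],"r":{"yn":42},"t":{"jtg":67,"k":79,"sxy":30}},"fd":{"a":{"ux":84,"xv":84},"cy":{"d":25,"ehb":78,"f":51,"vn":48},"d":{"fa":11,"odz":3,"rox":35},"q":83},"nn":[[42,75,10,97],{"d":3,"wo":61},{"rf":59,"ve":72},[69,10,37],54],"qjn":{"a":{"hcq":4,"mo":45,"ycs":50,"yy":34},"ka":{"bo":64,"dzb":24,"zv":73}}}
After op 13 (replace /nn/2/rf 46): {"dc":{"m":[13,67,71,54,94],"r":{"yn":42},"t":{"jtg":67,"k":79,"sxy":30}},"fd":{"a":{"ux":84,"xv":84},"cy":{"d":25,"ehb":78,"f":51,"vn":48},"d":{"fa":11,"odz":3,"rox":35},"q":83},"nn":[[42,75,10,97],{"d":3,"wo":61},{"rf":46,"ve":72},[69,10,37],54],"qjn":{"a":{"hcq":4,"mo":45,"ycs":50,"yy":34},"ka":{"bo":64,"dzb":24,"zv":73}}}
Value at /fd/d/rox: 35

Answer: 35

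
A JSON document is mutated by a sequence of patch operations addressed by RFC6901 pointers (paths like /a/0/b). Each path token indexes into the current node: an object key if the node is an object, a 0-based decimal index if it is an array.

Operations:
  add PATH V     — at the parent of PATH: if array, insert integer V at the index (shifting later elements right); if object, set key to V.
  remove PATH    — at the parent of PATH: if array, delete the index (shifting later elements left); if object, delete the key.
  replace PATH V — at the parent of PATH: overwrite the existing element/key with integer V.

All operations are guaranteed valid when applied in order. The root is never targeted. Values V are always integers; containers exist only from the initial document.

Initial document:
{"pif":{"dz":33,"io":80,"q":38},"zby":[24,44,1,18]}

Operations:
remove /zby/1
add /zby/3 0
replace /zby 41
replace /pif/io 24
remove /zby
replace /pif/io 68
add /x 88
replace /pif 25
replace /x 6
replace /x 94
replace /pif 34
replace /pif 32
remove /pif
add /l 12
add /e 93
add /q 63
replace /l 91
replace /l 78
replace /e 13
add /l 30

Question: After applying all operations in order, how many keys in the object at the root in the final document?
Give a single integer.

After op 1 (remove /zby/1): {"pif":{"dz":33,"io":80,"q":38},"zby":[24,1,18]}
After op 2 (add /zby/3 0): {"pif":{"dz":33,"io":80,"q":38},"zby":[24,1,18,0]}
After op 3 (replace /zby 41): {"pif":{"dz":33,"io":80,"q":38},"zby":41}
After op 4 (replace /pif/io 24): {"pif":{"dz":33,"io":24,"q":38},"zby":41}
After op 5 (remove /zby): {"pif":{"dz":33,"io":24,"q":38}}
After op 6 (replace /pif/io 68): {"pif":{"dz":33,"io":68,"q":38}}
After op 7 (add /x 88): {"pif":{"dz":33,"io":68,"q":38},"x":88}
After op 8 (replace /pif 25): {"pif":25,"x":88}
After op 9 (replace /x 6): {"pif":25,"x":6}
After op 10 (replace /x 94): {"pif":25,"x":94}
After op 11 (replace /pif 34): {"pif":34,"x":94}
After op 12 (replace /pif 32): {"pif":32,"x":94}
After op 13 (remove /pif): {"x":94}
After op 14 (add /l 12): {"l":12,"x":94}
After op 15 (add /e 93): {"e":93,"l":12,"x":94}
After op 16 (add /q 63): {"e":93,"l":12,"q":63,"x":94}
After op 17 (replace /l 91): {"e":93,"l":91,"q":63,"x":94}
After op 18 (replace /l 78): {"e":93,"l":78,"q":63,"x":94}
After op 19 (replace /e 13): {"e":13,"l":78,"q":63,"x":94}
After op 20 (add /l 30): {"e":13,"l":30,"q":63,"x":94}
Size at the root: 4

Answer: 4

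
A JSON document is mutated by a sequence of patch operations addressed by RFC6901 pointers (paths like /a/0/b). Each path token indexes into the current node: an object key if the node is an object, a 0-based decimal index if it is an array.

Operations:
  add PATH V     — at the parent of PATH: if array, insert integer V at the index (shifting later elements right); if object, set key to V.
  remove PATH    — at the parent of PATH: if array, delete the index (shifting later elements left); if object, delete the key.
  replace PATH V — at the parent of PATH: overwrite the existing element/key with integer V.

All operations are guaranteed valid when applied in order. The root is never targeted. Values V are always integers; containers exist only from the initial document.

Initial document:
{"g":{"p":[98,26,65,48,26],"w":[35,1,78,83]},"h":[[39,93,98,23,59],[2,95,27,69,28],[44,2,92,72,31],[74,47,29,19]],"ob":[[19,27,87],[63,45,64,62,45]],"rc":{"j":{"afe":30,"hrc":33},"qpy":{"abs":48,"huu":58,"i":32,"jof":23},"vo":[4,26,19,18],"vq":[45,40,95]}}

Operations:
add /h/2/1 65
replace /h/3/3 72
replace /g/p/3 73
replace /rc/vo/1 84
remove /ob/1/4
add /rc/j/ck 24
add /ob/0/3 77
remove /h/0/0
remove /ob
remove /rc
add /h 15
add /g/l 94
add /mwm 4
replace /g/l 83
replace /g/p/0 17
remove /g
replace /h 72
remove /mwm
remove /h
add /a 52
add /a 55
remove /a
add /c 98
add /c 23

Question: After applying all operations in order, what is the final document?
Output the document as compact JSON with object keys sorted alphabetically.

Answer: {"c":23}

Derivation:
After op 1 (add /h/2/1 65): {"g":{"p":[98,26,65,48,26],"w":[35,1,78,83]},"h":[[39,93,98,23,59],[2,95,27,69,28],[44,65,2,92,72,31],[74,47,29,19]],"ob":[[19,27,87],[63,45,64,62,45]],"rc":{"j":{"afe":30,"hrc":33},"qpy":{"abs":48,"huu":58,"i":32,"jof":23},"vo":[4,26,19,18],"vq":[45,40,95]}}
After op 2 (replace /h/3/3 72): {"g":{"p":[98,26,65,48,26],"w":[35,1,78,83]},"h":[[39,93,98,23,59],[2,95,27,69,28],[44,65,2,92,72,31],[74,47,29,72]],"ob":[[19,27,87],[63,45,64,62,45]],"rc":{"j":{"afe":30,"hrc":33},"qpy":{"abs":48,"huu":58,"i":32,"jof":23},"vo":[4,26,19,18],"vq":[45,40,95]}}
After op 3 (replace /g/p/3 73): {"g":{"p":[98,26,65,73,26],"w":[35,1,78,83]},"h":[[39,93,98,23,59],[2,95,27,69,28],[44,65,2,92,72,31],[74,47,29,72]],"ob":[[19,27,87],[63,45,64,62,45]],"rc":{"j":{"afe":30,"hrc":33},"qpy":{"abs":48,"huu":58,"i":32,"jof":23},"vo":[4,26,19,18],"vq":[45,40,95]}}
After op 4 (replace /rc/vo/1 84): {"g":{"p":[98,26,65,73,26],"w":[35,1,78,83]},"h":[[39,93,98,23,59],[2,95,27,69,28],[44,65,2,92,72,31],[74,47,29,72]],"ob":[[19,27,87],[63,45,64,62,45]],"rc":{"j":{"afe":30,"hrc":33},"qpy":{"abs":48,"huu":58,"i":32,"jof":23},"vo":[4,84,19,18],"vq":[45,40,95]}}
After op 5 (remove /ob/1/4): {"g":{"p":[98,26,65,73,26],"w":[35,1,78,83]},"h":[[39,93,98,23,59],[2,95,27,69,28],[44,65,2,92,72,31],[74,47,29,72]],"ob":[[19,27,87],[63,45,64,62]],"rc":{"j":{"afe":30,"hrc":33},"qpy":{"abs":48,"huu":58,"i":32,"jof":23},"vo":[4,84,19,18],"vq":[45,40,95]}}
After op 6 (add /rc/j/ck 24): {"g":{"p":[98,26,65,73,26],"w":[35,1,78,83]},"h":[[39,93,98,23,59],[2,95,27,69,28],[44,65,2,92,72,31],[74,47,29,72]],"ob":[[19,27,87],[63,45,64,62]],"rc":{"j":{"afe":30,"ck":24,"hrc":33},"qpy":{"abs":48,"huu":58,"i":32,"jof":23},"vo":[4,84,19,18],"vq":[45,40,95]}}
After op 7 (add /ob/0/3 77): {"g":{"p":[98,26,65,73,26],"w":[35,1,78,83]},"h":[[39,93,98,23,59],[2,95,27,69,28],[44,65,2,92,72,31],[74,47,29,72]],"ob":[[19,27,87,77],[63,45,64,62]],"rc":{"j":{"afe":30,"ck":24,"hrc":33},"qpy":{"abs":48,"huu":58,"i":32,"jof":23},"vo":[4,84,19,18],"vq":[45,40,95]}}
After op 8 (remove /h/0/0): {"g":{"p":[98,26,65,73,26],"w":[35,1,78,83]},"h":[[93,98,23,59],[2,95,27,69,28],[44,65,2,92,72,31],[74,47,29,72]],"ob":[[19,27,87,77],[63,45,64,62]],"rc":{"j":{"afe":30,"ck":24,"hrc":33},"qpy":{"abs":48,"huu":58,"i":32,"jof":23},"vo":[4,84,19,18],"vq":[45,40,95]}}
After op 9 (remove /ob): {"g":{"p":[98,26,65,73,26],"w":[35,1,78,83]},"h":[[93,98,23,59],[2,95,27,69,28],[44,65,2,92,72,31],[74,47,29,72]],"rc":{"j":{"afe":30,"ck":24,"hrc":33},"qpy":{"abs":48,"huu":58,"i":32,"jof":23},"vo":[4,84,19,18],"vq":[45,40,95]}}
After op 10 (remove /rc): {"g":{"p":[98,26,65,73,26],"w":[35,1,78,83]},"h":[[93,98,23,59],[2,95,27,69,28],[44,65,2,92,72,31],[74,47,29,72]]}
After op 11 (add /h 15): {"g":{"p":[98,26,65,73,26],"w":[35,1,78,83]},"h":15}
After op 12 (add /g/l 94): {"g":{"l":94,"p":[98,26,65,73,26],"w":[35,1,78,83]},"h":15}
After op 13 (add /mwm 4): {"g":{"l":94,"p":[98,26,65,73,26],"w":[35,1,78,83]},"h":15,"mwm":4}
After op 14 (replace /g/l 83): {"g":{"l":83,"p":[98,26,65,73,26],"w":[35,1,78,83]},"h":15,"mwm":4}
After op 15 (replace /g/p/0 17): {"g":{"l":83,"p":[17,26,65,73,26],"w":[35,1,78,83]},"h":15,"mwm":4}
After op 16 (remove /g): {"h":15,"mwm":4}
After op 17 (replace /h 72): {"h":72,"mwm":4}
After op 18 (remove /mwm): {"h":72}
After op 19 (remove /h): {}
After op 20 (add /a 52): {"a":52}
After op 21 (add /a 55): {"a":55}
After op 22 (remove /a): {}
After op 23 (add /c 98): {"c":98}
After op 24 (add /c 23): {"c":23}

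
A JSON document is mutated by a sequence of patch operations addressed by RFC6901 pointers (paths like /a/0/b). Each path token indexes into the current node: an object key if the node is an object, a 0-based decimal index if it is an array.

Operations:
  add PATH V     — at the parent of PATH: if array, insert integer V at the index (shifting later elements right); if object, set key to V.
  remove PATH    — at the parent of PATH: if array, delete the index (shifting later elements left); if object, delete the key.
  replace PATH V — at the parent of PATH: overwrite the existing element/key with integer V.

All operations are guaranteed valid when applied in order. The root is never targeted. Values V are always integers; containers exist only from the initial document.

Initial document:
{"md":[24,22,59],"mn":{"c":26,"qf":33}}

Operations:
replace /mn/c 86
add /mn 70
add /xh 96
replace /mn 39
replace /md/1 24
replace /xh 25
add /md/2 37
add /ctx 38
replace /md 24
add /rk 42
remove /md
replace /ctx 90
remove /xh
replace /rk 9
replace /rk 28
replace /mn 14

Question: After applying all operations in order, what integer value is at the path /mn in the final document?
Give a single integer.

After op 1 (replace /mn/c 86): {"md":[24,22,59],"mn":{"c":86,"qf":33}}
After op 2 (add /mn 70): {"md":[24,22,59],"mn":70}
After op 3 (add /xh 96): {"md":[24,22,59],"mn":70,"xh":96}
After op 4 (replace /mn 39): {"md":[24,22,59],"mn":39,"xh":96}
After op 5 (replace /md/1 24): {"md":[24,24,59],"mn":39,"xh":96}
After op 6 (replace /xh 25): {"md":[24,24,59],"mn":39,"xh":25}
After op 7 (add /md/2 37): {"md":[24,24,37,59],"mn":39,"xh":25}
After op 8 (add /ctx 38): {"ctx":38,"md":[24,24,37,59],"mn":39,"xh":25}
After op 9 (replace /md 24): {"ctx":38,"md":24,"mn":39,"xh":25}
After op 10 (add /rk 42): {"ctx":38,"md":24,"mn":39,"rk":42,"xh":25}
After op 11 (remove /md): {"ctx":38,"mn":39,"rk":42,"xh":25}
After op 12 (replace /ctx 90): {"ctx":90,"mn":39,"rk":42,"xh":25}
After op 13 (remove /xh): {"ctx":90,"mn":39,"rk":42}
After op 14 (replace /rk 9): {"ctx":90,"mn":39,"rk":9}
After op 15 (replace /rk 28): {"ctx":90,"mn":39,"rk":28}
After op 16 (replace /mn 14): {"ctx":90,"mn":14,"rk":28}
Value at /mn: 14

Answer: 14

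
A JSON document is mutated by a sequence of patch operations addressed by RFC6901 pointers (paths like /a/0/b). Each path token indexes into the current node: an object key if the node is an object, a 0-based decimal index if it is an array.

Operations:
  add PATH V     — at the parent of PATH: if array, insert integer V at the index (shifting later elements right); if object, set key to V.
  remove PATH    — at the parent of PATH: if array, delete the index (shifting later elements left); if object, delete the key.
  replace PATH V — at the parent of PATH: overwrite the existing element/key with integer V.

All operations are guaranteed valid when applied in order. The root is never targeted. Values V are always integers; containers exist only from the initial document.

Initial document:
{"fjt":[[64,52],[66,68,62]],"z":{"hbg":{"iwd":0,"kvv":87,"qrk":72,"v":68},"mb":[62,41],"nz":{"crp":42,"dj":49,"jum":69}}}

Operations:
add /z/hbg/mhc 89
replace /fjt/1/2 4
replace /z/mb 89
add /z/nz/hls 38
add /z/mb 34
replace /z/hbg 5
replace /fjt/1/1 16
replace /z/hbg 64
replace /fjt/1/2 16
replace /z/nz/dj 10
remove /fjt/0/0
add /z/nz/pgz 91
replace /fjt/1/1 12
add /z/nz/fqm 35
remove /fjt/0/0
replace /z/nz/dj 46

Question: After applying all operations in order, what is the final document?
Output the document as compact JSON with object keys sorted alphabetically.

After op 1 (add /z/hbg/mhc 89): {"fjt":[[64,52],[66,68,62]],"z":{"hbg":{"iwd":0,"kvv":87,"mhc":89,"qrk":72,"v":68},"mb":[62,41],"nz":{"crp":42,"dj":49,"jum":69}}}
After op 2 (replace /fjt/1/2 4): {"fjt":[[64,52],[66,68,4]],"z":{"hbg":{"iwd":0,"kvv":87,"mhc":89,"qrk":72,"v":68},"mb":[62,41],"nz":{"crp":42,"dj":49,"jum":69}}}
After op 3 (replace /z/mb 89): {"fjt":[[64,52],[66,68,4]],"z":{"hbg":{"iwd":0,"kvv":87,"mhc":89,"qrk":72,"v":68},"mb":89,"nz":{"crp":42,"dj":49,"jum":69}}}
After op 4 (add /z/nz/hls 38): {"fjt":[[64,52],[66,68,4]],"z":{"hbg":{"iwd":0,"kvv":87,"mhc":89,"qrk":72,"v":68},"mb":89,"nz":{"crp":42,"dj":49,"hls":38,"jum":69}}}
After op 5 (add /z/mb 34): {"fjt":[[64,52],[66,68,4]],"z":{"hbg":{"iwd":0,"kvv":87,"mhc":89,"qrk":72,"v":68},"mb":34,"nz":{"crp":42,"dj":49,"hls":38,"jum":69}}}
After op 6 (replace /z/hbg 5): {"fjt":[[64,52],[66,68,4]],"z":{"hbg":5,"mb":34,"nz":{"crp":42,"dj":49,"hls":38,"jum":69}}}
After op 7 (replace /fjt/1/1 16): {"fjt":[[64,52],[66,16,4]],"z":{"hbg":5,"mb":34,"nz":{"crp":42,"dj":49,"hls":38,"jum":69}}}
After op 8 (replace /z/hbg 64): {"fjt":[[64,52],[66,16,4]],"z":{"hbg":64,"mb":34,"nz":{"crp":42,"dj":49,"hls":38,"jum":69}}}
After op 9 (replace /fjt/1/2 16): {"fjt":[[64,52],[66,16,16]],"z":{"hbg":64,"mb":34,"nz":{"crp":42,"dj":49,"hls":38,"jum":69}}}
After op 10 (replace /z/nz/dj 10): {"fjt":[[64,52],[66,16,16]],"z":{"hbg":64,"mb":34,"nz":{"crp":42,"dj":10,"hls":38,"jum":69}}}
After op 11 (remove /fjt/0/0): {"fjt":[[52],[66,16,16]],"z":{"hbg":64,"mb":34,"nz":{"crp":42,"dj":10,"hls":38,"jum":69}}}
After op 12 (add /z/nz/pgz 91): {"fjt":[[52],[66,16,16]],"z":{"hbg":64,"mb":34,"nz":{"crp":42,"dj":10,"hls":38,"jum":69,"pgz":91}}}
After op 13 (replace /fjt/1/1 12): {"fjt":[[52],[66,12,16]],"z":{"hbg":64,"mb":34,"nz":{"crp":42,"dj":10,"hls":38,"jum":69,"pgz":91}}}
After op 14 (add /z/nz/fqm 35): {"fjt":[[52],[66,12,16]],"z":{"hbg":64,"mb":34,"nz":{"crp":42,"dj":10,"fqm":35,"hls":38,"jum":69,"pgz":91}}}
After op 15 (remove /fjt/0/0): {"fjt":[[],[66,12,16]],"z":{"hbg":64,"mb":34,"nz":{"crp":42,"dj":10,"fqm":35,"hls":38,"jum":69,"pgz":91}}}
After op 16 (replace /z/nz/dj 46): {"fjt":[[],[66,12,16]],"z":{"hbg":64,"mb":34,"nz":{"crp":42,"dj":46,"fqm":35,"hls":38,"jum":69,"pgz":91}}}

Answer: {"fjt":[[],[66,12,16]],"z":{"hbg":64,"mb":34,"nz":{"crp":42,"dj":46,"fqm":35,"hls":38,"jum":69,"pgz":91}}}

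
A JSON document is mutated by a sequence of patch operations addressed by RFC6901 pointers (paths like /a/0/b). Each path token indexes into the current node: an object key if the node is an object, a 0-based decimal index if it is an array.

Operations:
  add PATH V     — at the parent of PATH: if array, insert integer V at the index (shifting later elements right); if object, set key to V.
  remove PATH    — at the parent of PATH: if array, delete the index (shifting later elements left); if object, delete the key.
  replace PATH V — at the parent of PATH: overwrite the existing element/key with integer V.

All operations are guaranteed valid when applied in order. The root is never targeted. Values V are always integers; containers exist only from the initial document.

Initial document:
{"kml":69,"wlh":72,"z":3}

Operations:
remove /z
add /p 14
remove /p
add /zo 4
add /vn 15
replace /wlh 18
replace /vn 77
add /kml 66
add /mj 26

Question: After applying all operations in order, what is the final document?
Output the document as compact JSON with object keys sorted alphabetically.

After op 1 (remove /z): {"kml":69,"wlh":72}
After op 2 (add /p 14): {"kml":69,"p":14,"wlh":72}
After op 3 (remove /p): {"kml":69,"wlh":72}
After op 4 (add /zo 4): {"kml":69,"wlh":72,"zo":4}
After op 5 (add /vn 15): {"kml":69,"vn":15,"wlh":72,"zo":4}
After op 6 (replace /wlh 18): {"kml":69,"vn":15,"wlh":18,"zo":4}
After op 7 (replace /vn 77): {"kml":69,"vn":77,"wlh":18,"zo":4}
After op 8 (add /kml 66): {"kml":66,"vn":77,"wlh":18,"zo":4}
After op 9 (add /mj 26): {"kml":66,"mj":26,"vn":77,"wlh":18,"zo":4}

Answer: {"kml":66,"mj":26,"vn":77,"wlh":18,"zo":4}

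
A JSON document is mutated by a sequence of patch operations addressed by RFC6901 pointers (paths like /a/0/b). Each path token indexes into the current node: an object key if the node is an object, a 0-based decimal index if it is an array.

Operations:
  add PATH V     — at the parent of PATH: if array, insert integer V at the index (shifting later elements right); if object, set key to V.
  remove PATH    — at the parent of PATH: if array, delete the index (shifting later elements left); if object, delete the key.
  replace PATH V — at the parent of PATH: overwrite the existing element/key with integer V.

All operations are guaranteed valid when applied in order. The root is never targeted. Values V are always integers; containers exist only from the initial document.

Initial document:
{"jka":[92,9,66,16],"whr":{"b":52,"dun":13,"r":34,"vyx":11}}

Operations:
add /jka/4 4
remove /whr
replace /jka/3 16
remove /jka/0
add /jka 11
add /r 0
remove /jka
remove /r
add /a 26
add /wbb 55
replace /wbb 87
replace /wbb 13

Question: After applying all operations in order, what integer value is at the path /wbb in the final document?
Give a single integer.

After op 1 (add /jka/4 4): {"jka":[92,9,66,16,4],"whr":{"b":52,"dun":13,"r":34,"vyx":11}}
After op 2 (remove /whr): {"jka":[92,9,66,16,4]}
After op 3 (replace /jka/3 16): {"jka":[92,9,66,16,4]}
After op 4 (remove /jka/0): {"jka":[9,66,16,4]}
After op 5 (add /jka 11): {"jka":11}
After op 6 (add /r 0): {"jka":11,"r":0}
After op 7 (remove /jka): {"r":0}
After op 8 (remove /r): {}
After op 9 (add /a 26): {"a":26}
After op 10 (add /wbb 55): {"a":26,"wbb":55}
After op 11 (replace /wbb 87): {"a":26,"wbb":87}
After op 12 (replace /wbb 13): {"a":26,"wbb":13}
Value at /wbb: 13

Answer: 13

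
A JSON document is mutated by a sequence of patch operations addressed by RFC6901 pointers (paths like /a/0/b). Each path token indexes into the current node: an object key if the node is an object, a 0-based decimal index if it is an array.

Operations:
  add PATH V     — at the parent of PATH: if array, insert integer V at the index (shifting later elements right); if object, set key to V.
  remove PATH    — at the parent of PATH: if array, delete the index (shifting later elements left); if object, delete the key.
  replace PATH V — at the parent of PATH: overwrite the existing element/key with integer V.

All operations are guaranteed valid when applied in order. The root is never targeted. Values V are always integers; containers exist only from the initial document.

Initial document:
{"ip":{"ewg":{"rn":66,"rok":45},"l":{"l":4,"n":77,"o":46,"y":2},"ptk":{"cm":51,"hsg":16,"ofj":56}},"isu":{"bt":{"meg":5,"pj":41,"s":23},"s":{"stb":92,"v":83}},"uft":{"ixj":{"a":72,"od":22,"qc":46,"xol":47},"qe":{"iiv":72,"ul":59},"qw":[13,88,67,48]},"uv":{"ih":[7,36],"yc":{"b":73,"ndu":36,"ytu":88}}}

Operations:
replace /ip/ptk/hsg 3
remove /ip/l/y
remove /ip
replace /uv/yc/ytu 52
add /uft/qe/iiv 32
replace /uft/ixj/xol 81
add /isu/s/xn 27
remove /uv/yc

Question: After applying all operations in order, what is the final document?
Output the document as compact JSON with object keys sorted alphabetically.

Answer: {"isu":{"bt":{"meg":5,"pj":41,"s":23},"s":{"stb":92,"v":83,"xn":27}},"uft":{"ixj":{"a":72,"od":22,"qc":46,"xol":81},"qe":{"iiv":32,"ul":59},"qw":[13,88,67,48]},"uv":{"ih":[7,36]}}

Derivation:
After op 1 (replace /ip/ptk/hsg 3): {"ip":{"ewg":{"rn":66,"rok":45},"l":{"l":4,"n":77,"o":46,"y":2},"ptk":{"cm":51,"hsg":3,"ofj":56}},"isu":{"bt":{"meg":5,"pj":41,"s":23},"s":{"stb":92,"v":83}},"uft":{"ixj":{"a":72,"od":22,"qc":46,"xol":47},"qe":{"iiv":72,"ul":59},"qw":[13,88,67,48]},"uv":{"ih":[7,36],"yc":{"b":73,"ndu":36,"ytu":88}}}
After op 2 (remove /ip/l/y): {"ip":{"ewg":{"rn":66,"rok":45},"l":{"l":4,"n":77,"o":46},"ptk":{"cm":51,"hsg":3,"ofj":56}},"isu":{"bt":{"meg":5,"pj":41,"s":23},"s":{"stb":92,"v":83}},"uft":{"ixj":{"a":72,"od":22,"qc":46,"xol":47},"qe":{"iiv":72,"ul":59},"qw":[13,88,67,48]},"uv":{"ih":[7,36],"yc":{"b":73,"ndu":36,"ytu":88}}}
After op 3 (remove /ip): {"isu":{"bt":{"meg":5,"pj":41,"s":23},"s":{"stb":92,"v":83}},"uft":{"ixj":{"a":72,"od":22,"qc":46,"xol":47},"qe":{"iiv":72,"ul":59},"qw":[13,88,67,48]},"uv":{"ih":[7,36],"yc":{"b":73,"ndu":36,"ytu":88}}}
After op 4 (replace /uv/yc/ytu 52): {"isu":{"bt":{"meg":5,"pj":41,"s":23},"s":{"stb":92,"v":83}},"uft":{"ixj":{"a":72,"od":22,"qc":46,"xol":47},"qe":{"iiv":72,"ul":59},"qw":[13,88,67,48]},"uv":{"ih":[7,36],"yc":{"b":73,"ndu":36,"ytu":52}}}
After op 5 (add /uft/qe/iiv 32): {"isu":{"bt":{"meg":5,"pj":41,"s":23},"s":{"stb":92,"v":83}},"uft":{"ixj":{"a":72,"od":22,"qc":46,"xol":47},"qe":{"iiv":32,"ul":59},"qw":[13,88,67,48]},"uv":{"ih":[7,36],"yc":{"b":73,"ndu":36,"ytu":52}}}
After op 6 (replace /uft/ixj/xol 81): {"isu":{"bt":{"meg":5,"pj":41,"s":23},"s":{"stb":92,"v":83}},"uft":{"ixj":{"a":72,"od":22,"qc":46,"xol":81},"qe":{"iiv":32,"ul":59},"qw":[13,88,67,48]},"uv":{"ih":[7,36],"yc":{"b":73,"ndu":36,"ytu":52}}}
After op 7 (add /isu/s/xn 27): {"isu":{"bt":{"meg":5,"pj":41,"s":23},"s":{"stb":92,"v":83,"xn":27}},"uft":{"ixj":{"a":72,"od":22,"qc":46,"xol":81},"qe":{"iiv":32,"ul":59},"qw":[13,88,67,48]},"uv":{"ih":[7,36],"yc":{"b":73,"ndu":36,"ytu":52}}}
After op 8 (remove /uv/yc): {"isu":{"bt":{"meg":5,"pj":41,"s":23},"s":{"stb":92,"v":83,"xn":27}},"uft":{"ixj":{"a":72,"od":22,"qc":46,"xol":81},"qe":{"iiv":32,"ul":59},"qw":[13,88,67,48]},"uv":{"ih":[7,36]}}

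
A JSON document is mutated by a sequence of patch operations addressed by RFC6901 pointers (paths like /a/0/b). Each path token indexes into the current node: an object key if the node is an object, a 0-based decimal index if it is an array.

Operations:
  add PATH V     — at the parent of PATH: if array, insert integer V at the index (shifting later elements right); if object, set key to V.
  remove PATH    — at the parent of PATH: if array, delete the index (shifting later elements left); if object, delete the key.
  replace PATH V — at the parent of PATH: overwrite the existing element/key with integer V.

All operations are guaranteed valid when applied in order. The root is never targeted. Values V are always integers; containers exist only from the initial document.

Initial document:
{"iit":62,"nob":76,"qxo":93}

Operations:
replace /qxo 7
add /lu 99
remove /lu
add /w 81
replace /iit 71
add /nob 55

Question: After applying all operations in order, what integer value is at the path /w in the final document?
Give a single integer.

Answer: 81

Derivation:
After op 1 (replace /qxo 7): {"iit":62,"nob":76,"qxo":7}
After op 2 (add /lu 99): {"iit":62,"lu":99,"nob":76,"qxo":7}
After op 3 (remove /lu): {"iit":62,"nob":76,"qxo":7}
After op 4 (add /w 81): {"iit":62,"nob":76,"qxo":7,"w":81}
After op 5 (replace /iit 71): {"iit":71,"nob":76,"qxo":7,"w":81}
After op 6 (add /nob 55): {"iit":71,"nob":55,"qxo":7,"w":81}
Value at /w: 81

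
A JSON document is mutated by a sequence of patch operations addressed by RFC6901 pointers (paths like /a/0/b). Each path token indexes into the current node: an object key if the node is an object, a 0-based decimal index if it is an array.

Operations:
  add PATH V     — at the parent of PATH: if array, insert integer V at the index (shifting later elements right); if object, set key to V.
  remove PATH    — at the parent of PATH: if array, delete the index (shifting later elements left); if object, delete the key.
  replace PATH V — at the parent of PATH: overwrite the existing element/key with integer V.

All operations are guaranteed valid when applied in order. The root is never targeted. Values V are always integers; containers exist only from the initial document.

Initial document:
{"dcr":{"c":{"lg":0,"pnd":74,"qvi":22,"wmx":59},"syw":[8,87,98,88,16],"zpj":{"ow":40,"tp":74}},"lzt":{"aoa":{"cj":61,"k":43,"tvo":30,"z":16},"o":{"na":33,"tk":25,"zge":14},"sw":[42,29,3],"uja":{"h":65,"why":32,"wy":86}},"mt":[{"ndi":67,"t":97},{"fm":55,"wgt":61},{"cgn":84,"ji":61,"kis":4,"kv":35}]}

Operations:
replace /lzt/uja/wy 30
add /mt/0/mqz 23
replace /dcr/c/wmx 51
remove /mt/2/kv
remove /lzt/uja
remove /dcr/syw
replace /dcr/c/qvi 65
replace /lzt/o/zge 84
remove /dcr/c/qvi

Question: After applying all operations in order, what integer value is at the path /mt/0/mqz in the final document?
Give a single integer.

Answer: 23

Derivation:
After op 1 (replace /lzt/uja/wy 30): {"dcr":{"c":{"lg":0,"pnd":74,"qvi":22,"wmx":59},"syw":[8,87,98,88,16],"zpj":{"ow":40,"tp":74}},"lzt":{"aoa":{"cj":61,"k":43,"tvo":30,"z":16},"o":{"na":33,"tk":25,"zge":14},"sw":[42,29,3],"uja":{"h":65,"why":32,"wy":30}},"mt":[{"ndi":67,"t":97},{"fm":55,"wgt":61},{"cgn":84,"ji":61,"kis":4,"kv":35}]}
After op 2 (add /mt/0/mqz 23): {"dcr":{"c":{"lg":0,"pnd":74,"qvi":22,"wmx":59},"syw":[8,87,98,88,16],"zpj":{"ow":40,"tp":74}},"lzt":{"aoa":{"cj":61,"k":43,"tvo":30,"z":16},"o":{"na":33,"tk":25,"zge":14},"sw":[42,29,3],"uja":{"h":65,"why":32,"wy":30}},"mt":[{"mqz":23,"ndi":67,"t":97},{"fm":55,"wgt":61},{"cgn":84,"ji":61,"kis":4,"kv":35}]}
After op 3 (replace /dcr/c/wmx 51): {"dcr":{"c":{"lg":0,"pnd":74,"qvi":22,"wmx":51},"syw":[8,87,98,88,16],"zpj":{"ow":40,"tp":74}},"lzt":{"aoa":{"cj":61,"k":43,"tvo":30,"z":16},"o":{"na":33,"tk":25,"zge":14},"sw":[42,29,3],"uja":{"h":65,"why":32,"wy":30}},"mt":[{"mqz":23,"ndi":67,"t":97},{"fm":55,"wgt":61},{"cgn":84,"ji":61,"kis":4,"kv":35}]}
After op 4 (remove /mt/2/kv): {"dcr":{"c":{"lg":0,"pnd":74,"qvi":22,"wmx":51},"syw":[8,87,98,88,16],"zpj":{"ow":40,"tp":74}},"lzt":{"aoa":{"cj":61,"k":43,"tvo":30,"z":16},"o":{"na":33,"tk":25,"zge":14},"sw":[42,29,3],"uja":{"h":65,"why":32,"wy":30}},"mt":[{"mqz":23,"ndi":67,"t":97},{"fm":55,"wgt":61},{"cgn":84,"ji":61,"kis":4}]}
After op 5 (remove /lzt/uja): {"dcr":{"c":{"lg":0,"pnd":74,"qvi":22,"wmx":51},"syw":[8,87,98,88,16],"zpj":{"ow":40,"tp":74}},"lzt":{"aoa":{"cj":61,"k":43,"tvo":30,"z":16},"o":{"na":33,"tk":25,"zge":14},"sw":[42,29,3]},"mt":[{"mqz":23,"ndi":67,"t":97},{"fm":55,"wgt":61},{"cgn":84,"ji":61,"kis":4}]}
After op 6 (remove /dcr/syw): {"dcr":{"c":{"lg":0,"pnd":74,"qvi":22,"wmx":51},"zpj":{"ow":40,"tp":74}},"lzt":{"aoa":{"cj":61,"k":43,"tvo":30,"z":16},"o":{"na":33,"tk":25,"zge":14},"sw":[42,29,3]},"mt":[{"mqz":23,"ndi":67,"t":97},{"fm":55,"wgt":61},{"cgn":84,"ji":61,"kis":4}]}
After op 7 (replace /dcr/c/qvi 65): {"dcr":{"c":{"lg":0,"pnd":74,"qvi":65,"wmx":51},"zpj":{"ow":40,"tp":74}},"lzt":{"aoa":{"cj":61,"k":43,"tvo":30,"z":16},"o":{"na":33,"tk":25,"zge":14},"sw":[42,29,3]},"mt":[{"mqz":23,"ndi":67,"t":97},{"fm":55,"wgt":61},{"cgn":84,"ji":61,"kis":4}]}
After op 8 (replace /lzt/o/zge 84): {"dcr":{"c":{"lg":0,"pnd":74,"qvi":65,"wmx":51},"zpj":{"ow":40,"tp":74}},"lzt":{"aoa":{"cj":61,"k":43,"tvo":30,"z":16},"o":{"na":33,"tk":25,"zge":84},"sw":[42,29,3]},"mt":[{"mqz":23,"ndi":67,"t":97},{"fm":55,"wgt":61},{"cgn":84,"ji":61,"kis":4}]}
After op 9 (remove /dcr/c/qvi): {"dcr":{"c":{"lg":0,"pnd":74,"wmx":51},"zpj":{"ow":40,"tp":74}},"lzt":{"aoa":{"cj":61,"k":43,"tvo":30,"z":16},"o":{"na":33,"tk":25,"zge":84},"sw":[42,29,3]},"mt":[{"mqz":23,"ndi":67,"t":97},{"fm":55,"wgt":61},{"cgn":84,"ji":61,"kis":4}]}
Value at /mt/0/mqz: 23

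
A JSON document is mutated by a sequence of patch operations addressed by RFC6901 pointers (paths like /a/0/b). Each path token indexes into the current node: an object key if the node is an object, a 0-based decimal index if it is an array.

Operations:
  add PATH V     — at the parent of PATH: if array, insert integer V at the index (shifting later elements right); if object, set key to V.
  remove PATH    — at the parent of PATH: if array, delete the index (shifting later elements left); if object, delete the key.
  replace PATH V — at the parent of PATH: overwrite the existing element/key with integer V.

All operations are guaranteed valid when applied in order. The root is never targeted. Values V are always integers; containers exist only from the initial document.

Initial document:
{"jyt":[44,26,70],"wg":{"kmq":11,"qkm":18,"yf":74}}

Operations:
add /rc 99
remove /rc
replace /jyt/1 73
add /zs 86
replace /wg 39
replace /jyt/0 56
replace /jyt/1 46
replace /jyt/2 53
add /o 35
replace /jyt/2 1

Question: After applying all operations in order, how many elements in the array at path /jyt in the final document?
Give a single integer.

After op 1 (add /rc 99): {"jyt":[44,26,70],"rc":99,"wg":{"kmq":11,"qkm":18,"yf":74}}
After op 2 (remove /rc): {"jyt":[44,26,70],"wg":{"kmq":11,"qkm":18,"yf":74}}
After op 3 (replace /jyt/1 73): {"jyt":[44,73,70],"wg":{"kmq":11,"qkm":18,"yf":74}}
After op 4 (add /zs 86): {"jyt":[44,73,70],"wg":{"kmq":11,"qkm":18,"yf":74},"zs":86}
After op 5 (replace /wg 39): {"jyt":[44,73,70],"wg":39,"zs":86}
After op 6 (replace /jyt/0 56): {"jyt":[56,73,70],"wg":39,"zs":86}
After op 7 (replace /jyt/1 46): {"jyt":[56,46,70],"wg":39,"zs":86}
After op 8 (replace /jyt/2 53): {"jyt":[56,46,53],"wg":39,"zs":86}
After op 9 (add /o 35): {"jyt":[56,46,53],"o":35,"wg":39,"zs":86}
After op 10 (replace /jyt/2 1): {"jyt":[56,46,1],"o":35,"wg":39,"zs":86}
Size at path /jyt: 3

Answer: 3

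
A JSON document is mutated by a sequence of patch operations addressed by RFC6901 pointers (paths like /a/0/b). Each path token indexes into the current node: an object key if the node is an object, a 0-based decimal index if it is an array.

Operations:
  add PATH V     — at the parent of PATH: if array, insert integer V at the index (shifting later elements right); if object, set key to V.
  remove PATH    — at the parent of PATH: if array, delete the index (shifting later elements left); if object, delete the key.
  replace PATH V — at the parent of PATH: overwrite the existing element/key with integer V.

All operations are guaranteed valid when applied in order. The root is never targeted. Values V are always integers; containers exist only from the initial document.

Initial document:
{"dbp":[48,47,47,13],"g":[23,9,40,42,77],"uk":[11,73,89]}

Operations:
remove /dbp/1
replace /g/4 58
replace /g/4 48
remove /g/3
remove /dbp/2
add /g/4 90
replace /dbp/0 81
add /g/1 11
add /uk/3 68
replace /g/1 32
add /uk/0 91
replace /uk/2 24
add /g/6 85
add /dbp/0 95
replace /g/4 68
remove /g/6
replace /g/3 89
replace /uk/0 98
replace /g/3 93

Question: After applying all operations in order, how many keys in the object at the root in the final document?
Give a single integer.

Answer: 3

Derivation:
After op 1 (remove /dbp/1): {"dbp":[48,47,13],"g":[23,9,40,42,77],"uk":[11,73,89]}
After op 2 (replace /g/4 58): {"dbp":[48,47,13],"g":[23,9,40,42,58],"uk":[11,73,89]}
After op 3 (replace /g/4 48): {"dbp":[48,47,13],"g":[23,9,40,42,48],"uk":[11,73,89]}
After op 4 (remove /g/3): {"dbp":[48,47,13],"g":[23,9,40,48],"uk":[11,73,89]}
After op 5 (remove /dbp/2): {"dbp":[48,47],"g":[23,9,40,48],"uk":[11,73,89]}
After op 6 (add /g/4 90): {"dbp":[48,47],"g":[23,9,40,48,90],"uk":[11,73,89]}
After op 7 (replace /dbp/0 81): {"dbp":[81,47],"g":[23,9,40,48,90],"uk":[11,73,89]}
After op 8 (add /g/1 11): {"dbp":[81,47],"g":[23,11,9,40,48,90],"uk":[11,73,89]}
After op 9 (add /uk/3 68): {"dbp":[81,47],"g":[23,11,9,40,48,90],"uk":[11,73,89,68]}
After op 10 (replace /g/1 32): {"dbp":[81,47],"g":[23,32,9,40,48,90],"uk":[11,73,89,68]}
After op 11 (add /uk/0 91): {"dbp":[81,47],"g":[23,32,9,40,48,90],"uk":[91,11,73,89,68]}
After op 12 (replace /uk/2 24): {"dbp":[81,47],"g":[23,32,9,40,48,90],"uk":[91,11,24,89,68]}
After op 13 (add /g/6 85): {"dbp":[81,47],"g":[23,32,9,40,48,90,85],"uk":[91,11,24,89,68]}
After op 14 (add /dbp/0 95): {"dbp":[95,81,47],"g":[23,32,9,40,48,90,85],"uk":[91,11,24,89,68]}
After op 15 (replace /g/4 68): {"dbp":[95,81,47],"g":[23,32,9,40,68,90,85],"uk":[91,11,24,89,68]}
After op 16 (remove /g/6): {"dbp":[95,81,47],"g":[23,32,9,40,68,90],"uk":[91,11,24,89,68]}
After op 17 (replace /g/3 89): {"dbp":[95,81,47],"g":[23,32,9,89,68,90],"uk":[91,11,24,89,68]}
After op 18 (replace /uk/0 98): {"dbp":[95,81,47],"g":[23,32,9,89,68,90],"uk":[98,11,24,89,68]}
After op 19 (replace /g/3 93): {"dbp":[95,81,47],"g":[23,32,9,93,68,90],"uk":[98,11,24,89,68]}
Size at the root: 3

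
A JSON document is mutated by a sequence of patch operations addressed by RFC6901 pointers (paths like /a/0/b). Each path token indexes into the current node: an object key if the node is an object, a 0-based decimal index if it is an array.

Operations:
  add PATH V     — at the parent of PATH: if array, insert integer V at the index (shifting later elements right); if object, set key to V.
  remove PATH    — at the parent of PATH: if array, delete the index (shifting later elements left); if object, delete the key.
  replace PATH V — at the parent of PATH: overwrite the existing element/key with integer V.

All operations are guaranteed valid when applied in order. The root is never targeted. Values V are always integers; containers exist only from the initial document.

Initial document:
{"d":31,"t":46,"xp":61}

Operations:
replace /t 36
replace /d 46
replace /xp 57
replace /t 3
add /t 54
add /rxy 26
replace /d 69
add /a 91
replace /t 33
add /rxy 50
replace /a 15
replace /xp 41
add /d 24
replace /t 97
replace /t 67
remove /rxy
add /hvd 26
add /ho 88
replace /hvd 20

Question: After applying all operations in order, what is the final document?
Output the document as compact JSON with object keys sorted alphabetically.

Answer: {"a":15,"d":24,"ho":88,"hvd":20,"t":67,"xp":41}

Derivation:
After op 1 (replace /t 36): {"d":31,"t":36,"xp":61}
After op 2 (replace /d 46): {"d":46,"t":36,"xp":61}
After op 3 (replace /xp 57): {"d":46,"t":36,"xp":57}
After op 4 (replace /t 3): {"d":46,"t":3,"xp":57}
After op 5 (add /t 54): {"d":46,"t":54,"xp":57}
After op 6 (add /rxy 26): {"d":46,"rxy":26,"t":54,"xp":57}
After op 7 (replace /d 69): {"d":69,"rxy":26,"t":54,"xp":57}
After op 8 (add /a 91): {"a":91,"d":69,"rxy":26,"t":54,"xp":57}
After op 9 (replace /t 33): {"a":91,"d":69,"rxy":26,"t":33,"xp":57}
After op 10 (add /rxy 50): {"a":91,"d":69,"rxy":50,"t":33,"xp":57}
After op 11 (replace /a 15): {"a":15,"d":69,"rxy":50,"t":33,"xp":57}
After op 12 (replace /xp 41): {"a":15,"d":69,"rxy":50,"t":33,"xp":41}
After op 13 (add /d 24): {"a":15,"d":24,"rxy":50,"t":33,"xp":41}
After op 14 (replace /t 97): {"a":15,"d":24,"rxy":50,"t":97,"xp":41}
After op 15 (replace /t 67): {"a":15,"d":24,"rxy":50,"t":67,"xp":41}
After op 16 (remove /rxy): {"a":15,"d":24,"t":67,"xp":41}
After op 17 (add /hvd 26): {"a":15,"d":24,"hvd":26,"t":67,"xp":41}
After op 18 (add /ho 88): {"a":15,"d":24,"ho":88,"hvd":26,"t":67,"xp":41}
After op 19 (replace /hvd 20): {"a":15,"d":24,"ho":88,"hvd":20,"t":67,"xp":41}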